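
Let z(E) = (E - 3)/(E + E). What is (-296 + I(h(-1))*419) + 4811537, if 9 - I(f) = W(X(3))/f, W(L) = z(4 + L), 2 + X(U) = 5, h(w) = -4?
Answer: 67410587/14 ≈ 4.8150e+6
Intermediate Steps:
X(U) = 3 (X(U) = -2 + 5 = 3)
z(E) = (-3 + E)/(2*E) (z(E) = (-3 + E)/((2*E)) = (-3 + E)*(1/(2*E)) = (-3 + E)/(2*E))
W(L) = (1 + L)/(2*(4 + L)) (W(L) = (-3 + (4 + L))/(2*(4 + L)) = (1 + L)/(2*(4 + L)))
I(f) = 9 - 2/(7*f) (I(f) = 9 - (1 + 3)/(2*(4 + 3))/f = 9 - (½)*4/7/f = 9 - (½)*(⅐)*4/f = 9 - 2/(7*f))
(-296 + I(h(-1))*419) + 4811537 = (-296 + (9 - 2/7/(-4))*419) + 4811537 = (-296 + (9 - 2/7*(-¼))*419) + 4811537 = (-296 + (9 + 1/14)*419) + 4811537 = (-296 + (127/14)*419) + 4811537 = (-296 + 53213/14) + 4811537 = 49069/14 + 4811537 = 67410587/14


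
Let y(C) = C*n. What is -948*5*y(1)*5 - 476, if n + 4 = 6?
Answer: -47876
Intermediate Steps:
n = 2 (n = -4 + 6 = 2)
y(C) = 2*C (y(C) = C*2 = 2*C)
-948*5*y(1)*5 - 476 = -948*5*(2*1)*5 - 476 = -948*5*2*5 - 476 = -9480*5 - 476 = -948*50 - 476 = -47400 - 476 = -47876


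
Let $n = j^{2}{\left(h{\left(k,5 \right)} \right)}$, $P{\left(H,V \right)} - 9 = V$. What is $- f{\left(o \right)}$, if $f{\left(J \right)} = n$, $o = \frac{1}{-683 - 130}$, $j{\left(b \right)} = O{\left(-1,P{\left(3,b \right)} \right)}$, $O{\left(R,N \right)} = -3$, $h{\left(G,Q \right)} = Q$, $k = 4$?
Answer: $-9$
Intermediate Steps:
$P{\left(H,V \right)} = 9 + V$
$j{\left(b \right)} = -3$
$o = - \frac{1}{813}$ ($o = \frac{1}{-813} = - \frac{1}{813} \approx -0.00123$)
$n = 9$ ($n = \left(-3\right)^{2} = 9$)
$f{\left(J \right)} = 9$
$- f{\left(o \right)} = \left(-1\right) 9 = -9$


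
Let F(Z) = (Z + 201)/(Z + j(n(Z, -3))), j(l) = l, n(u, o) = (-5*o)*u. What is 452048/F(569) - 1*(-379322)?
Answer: 2203761466/385 ≈ 5.7241e+6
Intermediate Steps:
n(u, o) = -5*o*u
F(Z) = (201 + Z)/(16*Z) (F(Z) = (Z + 201)/(Z - 5*(-3)*Z) = (201 + Z)/(Z + 15*Z) = (201 + Z)/((16*Z)) = (201 + Z)*(1/(16*Z)) = (201 + Z)/(16*Z))
452048/F(569) - 1*(-379322) = 452048/(((1/16)*(201 + 569)/569)) - 1*(-379322) = 452048/(((1/16)*(1/569)*770)) + 379322 = 452048/(385/4552) + 379322 = 452048*(4552/385) + 379322 = 2057722496/385 + 379322 = 2203761466/385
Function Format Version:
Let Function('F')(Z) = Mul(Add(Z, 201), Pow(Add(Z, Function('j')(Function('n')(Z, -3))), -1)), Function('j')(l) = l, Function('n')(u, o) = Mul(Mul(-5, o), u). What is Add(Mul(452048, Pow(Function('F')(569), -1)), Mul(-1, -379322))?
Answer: Rational(2203761466, 385) ≈ 5.7241e+6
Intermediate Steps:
Function('n')(u, o) = Mul(-5, o, u)
Function('F')(Z) = Mul(Rational(1, 16), Pow(Z, -1), Add(201, Z)) (Function('F')(Z) = Mul(Add(Z, 201), Pow(Add(Z, Mul(-5, -3, Z)), -1)) = Mul(Add(201, Z), Pow(Add(Z, Mul(15, Z)), -1)) = Mul(Add(201, Z), Pow(Mul(16, Z), -1)) = Mul(Add(201, Z), Mul(Rational(1, 16), Pow(Z, -1))) = Mul(Rational(1, 16), Pow(Z, -1), Add(201, Z)))
Add(Mul(452048, Pow(Function('F')(569), -1)), Mul(-1, -379322)) = Add(Mul(452048, Pow(Mul(Rational(1, 16), Pow(569, -1), Add(201, 569)), -1)), Mul(-1, -379322)) = Add(Mul(452048, Pow(Mul(Rational(1, 16), Rational(1, 569), 770), -1)), 379322) = Add(Mul(452048, Pow(Rational(385, 4552), -1)), 379322) = Add(Mul(452048, Rational(4552, 385)), 379322) = Add(Rational(2057722496, 385), 379322) = Rational(2203761466, 385)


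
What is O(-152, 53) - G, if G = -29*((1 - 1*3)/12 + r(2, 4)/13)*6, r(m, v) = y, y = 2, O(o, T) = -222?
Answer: -2915/13 ≈ -224.23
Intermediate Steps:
r(m, v) = 2
G = 29/13 (G = -29*((1 - 1*3)/12 + 2/13)*6 = -29*((1 - 3)*(1/12) + 2*(1/13))*6 = -29*(-2*1/12 + 2/13)*6 = -29*(-1/6 + 2/13)*6 = -29*(-1/78)*6 = (29/78)*6 = 29/13 ≈ 2.2308)
O(-152, 53) - G = -222 - 1*29/13 = -222 - 29/13 = -2915/13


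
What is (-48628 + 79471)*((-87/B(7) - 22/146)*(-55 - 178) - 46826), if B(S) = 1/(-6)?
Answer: -379197197019/73 ≈ -5.1945e+9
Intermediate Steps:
B(S) = -1/6
(-48628 + 79471)*((-87/B(7) - 22/146)*(-55 - 178) - 46826) = (-48628 + 79471)*((-87/(-1/6) - 22/146)*(-55 - 178) - 46826) = 30843*((-87*(-6) - 22*1/146)*(-233) - 46826) = 30843*((522 - 11/73)*(-233) - 46826) = 30843*((38095/73)*(-233) - 46826) = 30843*(-8876135/73 - 46826) = 30843*(-12294433/73) = -379197197019/73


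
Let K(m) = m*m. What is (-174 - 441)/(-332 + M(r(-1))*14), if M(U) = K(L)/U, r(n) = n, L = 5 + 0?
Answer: 615/682 ≈ 0.90176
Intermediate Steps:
L = 5
K(m) = m²
M(U) = 25/U (M(U) = 5²/U = 25/U)
(-174 - 441)/(-332 + M(r(-1))*14) = (-174 - 441)/(-332 + (25/(-1))*14) = -615/(-332 + (25*(-1))*14) = -615/(-332 - 25*14) = -615/(-332 - 350) = -615/(-682) = -615*(-1/682) = 615/682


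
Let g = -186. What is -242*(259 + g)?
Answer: -17666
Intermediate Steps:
-242*(259 + g) = -242*(259 - 186) = -242*73 = -17666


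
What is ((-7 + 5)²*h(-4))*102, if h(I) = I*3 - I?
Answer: -3264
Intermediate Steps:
h(I) = 2*I (h(I) = 3*I - I = 2*I)
((-7 + 5)²*h(-4))*102 = ((-7 + 5)²*(2*(-4)))*102 = ((-2)²*(-8))*102 = (4*(-8))*102 = -32*102 = -3264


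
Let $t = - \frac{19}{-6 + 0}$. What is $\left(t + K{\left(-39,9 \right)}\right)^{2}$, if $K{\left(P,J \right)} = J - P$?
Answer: $\frac{94249}{36} \approx 2618.0$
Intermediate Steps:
$t = \frac{19}{6}$ ($t = - \frac{19}{-6} = \left(-19\right) \left(- \frac{1}{6}\right) = \frac{19}{6} \approx 3.1667$)
$\left(t + K{\left(-39,9 \right)}\right)^{2} = \left(\frac{19}{6} + \left(9 - -39\right)\right)^{2} = \left(\frac{19}{6} + \left(9 + 39\right)\right)^{2} = \left(\frac{19}{6} + 48\right)^{2} = \left(\frac{307}{6}\right)^{2} = \frac{94249}{36}$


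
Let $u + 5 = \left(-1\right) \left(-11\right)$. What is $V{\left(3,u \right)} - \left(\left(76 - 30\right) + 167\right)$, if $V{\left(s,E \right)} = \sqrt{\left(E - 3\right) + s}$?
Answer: $-213 + \sqrt{6} \approx -210.55$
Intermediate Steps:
$u = 6$ ($u = -5 - -11 = -5 + 11 = 6$)
$V{\left(s,E \right)} = \sqrt{-3 + E + s}$ ($V{\left(s,E \right)} = \sqrt{\left(-3 + E\right) + s} = \sqrt{-3 + E + s}$)
$V{\left(3,u \right)} - \left(\left(76 - 30\right) + 167\right) = \sqrt{-3 + 6 + 3} - \left(\left(76 - 30\right) + 167\right) = \sqrt{6} - \left(46 + 167\right) = \sqrt{6} - 213 = -213 + \sqrt{6}$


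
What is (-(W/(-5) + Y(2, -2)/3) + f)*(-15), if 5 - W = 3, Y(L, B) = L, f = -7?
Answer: 109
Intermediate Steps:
W = 2 (W = 5 - 1*3 = 5 - 3 = 2)
(-(W/(-5) + Y(2, -2)/3) + f)*(-15) = (-(2/(-5) + 2/3) - 7)*(-15) = (-(2*(-⅕) + 2*(⅓)) - 7)*(-15) = (-(-⅖ + ⅔) - 7)*(-15) = (-1*4/15 - 7)*(-15) = (-4/15 - 7)*(-15) = -109/15*(-15) = 109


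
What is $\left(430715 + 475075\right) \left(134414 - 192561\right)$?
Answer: $-52668971130$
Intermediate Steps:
$\left(430715 + 475075\right) \left(134414 - 192561\right) = 905790 \left(-58147\right) = -52668971130$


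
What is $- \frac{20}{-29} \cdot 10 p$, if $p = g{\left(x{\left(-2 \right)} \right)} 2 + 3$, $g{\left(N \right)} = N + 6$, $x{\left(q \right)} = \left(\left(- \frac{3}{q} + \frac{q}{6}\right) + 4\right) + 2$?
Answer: $\frac{17600}{87} \approx 202.3$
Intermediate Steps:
$x{\left(q \right)} = 6 - \frac{3}{q} + \frac{q}{6}$ ($x{\left(q \right)} = \left(\left(- \frac{3}{q} + q \frac{1}{6}\right) + 4\right) + 2 = \left(\left(- \frac{3}{q} + \frac{q}{6}\right) + 4\right) + 2 = \left(4 - \frac{3}{q} + \frac{q}{6}\right) + 2 = 6 - \frac{3}{q} + \frac{q}{6}$)
$g{\left(N \right)} = 6 + N$
$p = \frac{88}{3}$ ($p = \left(6 + \left(6 - \frac{3}{-2} + \frac{1}{6} \left(-2\right)\right)\right) 2 + 3 = \left(6 - - \frac{43}{6}\right) 2 + 3 = \left(6 + \left(6 + \frac{3}{2} - \frac{1}{3}\right)\right) 2 + 3 = \left(6 + \frac{43}{6}\right) 2 + 3 = \frac{79}{6} \cdot 2 + 3 = \frac{79}{3} + 3 = \frac{88}{3} \approx 29.333$)
$- \frac{20}{-29} \cdot 10 p = - \frac{20}{-29} \cdot 10 \cdot \frac{88}{3} = \left(-20\right) \left(- \frac{1}{29}\right) 10 \cdot \frac{88}{3} = \frac{20}{29} \cdot 10 \cdot \frac{88}{3} = \frac{200}{29} \cdot \frac{88}{3} = \frac{17600}{87}$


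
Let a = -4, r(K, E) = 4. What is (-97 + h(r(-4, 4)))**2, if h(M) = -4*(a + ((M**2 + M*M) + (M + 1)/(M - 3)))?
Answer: 52441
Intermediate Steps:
h(M) = 16 - 8*M**2 - 4*(1 + M)/(-3 + M) (h(M) = -4*(-4 + ((M**2 + M*M) + (M + 1)/(M - 3))) = -4*(-4 + ((M**2 + M**2) + (1 + M)/(-3 + M))) = -4*(-4 + (2*M**2 + (1 + M)/(-3 + M))) = -4*(-4 + 2*M**2 + (1 + M)/(-3 + M)) = 16 - 8*M**2 - 4*(1 + M)/(-3 + M))
(-97 + h(r(-4, 4)))**2 = (-97 + 4*(-13 - 2*4**3 + 3*4 + 6*4**2)/(-3 + 4))**2 = (-97 + 4*(-13 - 2*64 + 12 + 6*16)/1)**2 = (-97 + 4*1*(-13 - 128 + 12 + 96))**2 = (-97 + 4*1*(-33))**2 = (-97 - 132)**2 = (-229)**2 = 52441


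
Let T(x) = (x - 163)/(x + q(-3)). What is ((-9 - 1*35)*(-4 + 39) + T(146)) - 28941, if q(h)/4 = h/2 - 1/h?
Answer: -12923995/424 ≈ -30481.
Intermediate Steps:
q(h) = -4/h + 2*h (q(h) = 4*(h/2 - 1/h) = -4/h + 2*h)
T(x) = (-163 + x)/(-14/3 + x) (T(x) = (x - 163)/(x + (-4/(-3) + 2*(-3))) = (-163 + x)/(x + (-4*(-⅓) - 6)) = (-163 + x)/(x + (4/3 - 6)) = (-163 + x)/(x - 14/3) = (-163 + x)/(-14/3 + x))
((-9 - 1*35)*(-4 + 39) + T(146)) - 28941 = ((-9 - 1*35)*(-4 + 39) + 3*(-163 + 146)/(-14 + 3*146)) - 28941 = ((-9 - 35)*35 + 3*(-17)/(-14 + 438)) - 28941 = (-44*35 + 3*(-17)/424) - 28941 = (-1540 + 3*(1/424)*(-17)) - 28941 = (-1540 - 51/424) - 28941 = -653011/424 - 28941 = -12923995/424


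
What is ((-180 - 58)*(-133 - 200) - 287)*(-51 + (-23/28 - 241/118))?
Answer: -1003817223/236 ≈ -4.2535e+6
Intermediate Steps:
((-180 - 58)*(-133 - 200) - 287)*(-51 + (-23/28 - 241/118)) = (-238*(-333) - 287)*(-51 + (-23*1/28 - 241*1/118)) = (79254 - 287)*(-51 + (-23/28 - 241/118)) = 78967*(-51 - 4731/1652) = 78967*(-88983/1652) = -1003817223/236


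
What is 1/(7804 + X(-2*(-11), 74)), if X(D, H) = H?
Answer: 1/7878 ≈ 0.00012694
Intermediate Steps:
1/(7804 + X(-2*(-11), 74)) = 1/(7804 + 74) = 1/7878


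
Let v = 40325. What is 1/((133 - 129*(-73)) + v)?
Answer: 1/49875 ≈ 2.0050e-5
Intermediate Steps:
1/((133 - 129*(-73)) + v) = 1/((133 - 129*(-73)) + 40325) = 1/((133 + 9417) + 40325) = 1/(9550 + 40325) = 1/49875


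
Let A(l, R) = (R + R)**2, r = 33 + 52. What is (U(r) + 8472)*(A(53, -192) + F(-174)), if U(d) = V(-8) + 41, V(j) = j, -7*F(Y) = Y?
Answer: 1254324690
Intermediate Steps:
F(Y) = -Y/7
r = 85
U(d) = 33 (U(d) = -8 + 41 = 33)
A(l, R) = 4*R**2 (A(l, R) = (2*R)**2 = 4*R**2)
(U(r) + 8472)*(A(53, -192) + F(-174)) = (33 + 8472)*(4*(-192)**2 - 1/7*(-174)) = 8505*(4*36864 + 174/7) = 8505*(147456 + 174/7) = 8505*(1032366/7) = 1254324690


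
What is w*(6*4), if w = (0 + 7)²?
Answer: 1176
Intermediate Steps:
w = 49 (w = 7² = 49)
w*(6*4) = 49*(6*4) = 49*24 = 1176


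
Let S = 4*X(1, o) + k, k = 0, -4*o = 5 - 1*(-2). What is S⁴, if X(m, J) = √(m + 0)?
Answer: 256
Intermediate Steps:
o = -7/4 (o = -(5 - 1*(-2))/4 = -(5 + 2)/4 = -¼*7 = -7/4 ≈ -1.7500)
X(m, J) = √m
S = 4 (S = 4*√1 + 0 = 4*1 + 0 = 4 + 0 = 4)
S⁴ = 4⁴ = 256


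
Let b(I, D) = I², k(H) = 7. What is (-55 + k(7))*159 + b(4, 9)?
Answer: -7616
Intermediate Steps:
(-55 + k(7))*159 + b(4, 9) = (-55 + 7)*159 + 4² = -48*159 + 16 = -7632 + 16 = -7616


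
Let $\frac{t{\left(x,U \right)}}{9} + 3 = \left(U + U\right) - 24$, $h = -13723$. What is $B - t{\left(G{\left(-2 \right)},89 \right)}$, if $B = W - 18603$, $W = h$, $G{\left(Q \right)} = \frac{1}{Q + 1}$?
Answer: $-33685$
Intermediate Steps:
$G{\left(Q \right)} = \frac{1}{1 + Q}$
$W = -13723$
$t{\left(x,U \right)} = -243 + 18 U$ ($t{\left(x,U \right)} = -27 + 9 \left(\left(U + U\right) - 24\right) = -27 + 9 \left(2 U - 24\right) = -27 + 9 \left(-24 + 2 U\right) = -27 + \left(-216 + 18 U\right) = -243 + 18 U$)
$B = -32326$ ($B = -13723 - 18603 = -32326$)
$B - t{\left(G{\left(-2 \right)},89 \right)} = -32326 - \left(-243 + 18 \cdot 89\right) = -32326 - \left(-243 + 1602\right) = -32326 - 1359 = -33685$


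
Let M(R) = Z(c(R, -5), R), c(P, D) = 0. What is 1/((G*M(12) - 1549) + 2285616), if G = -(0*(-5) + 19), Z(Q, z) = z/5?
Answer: 5/11420107 ≈ 4.3782e-7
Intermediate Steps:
Z(Q, z) = z/5 (Z(Q, z) = z*(⅕) = z/5)
M(R) = R/5
G = -19 (G = -(0 + 19) = -1*19 = -19)
1/((G*M(12) - 1549) + 2285616) = 1/((-19*12/5 - 1549) + 2285616) = 1/((-228/5 - 1549) + 2285616) = 1/(-7973/5 + 2285616) = 1/(11420107/5) = 5/11420107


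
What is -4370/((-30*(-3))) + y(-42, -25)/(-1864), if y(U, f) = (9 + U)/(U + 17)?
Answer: -20364497/419400 ≈ -48.556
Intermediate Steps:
y(U, f) = (9 + U)/(17 + U)
-4370/((-30*(-3))) + y(-42, -25)/(-1864) = -4370/((-30*(-3))) + ((9 - 42)/(17 - 42))/(-1864) = -4370/90 + (-33/(-25))*(-1/1864) = -4370*1/90 - 1/25*(-33)*(-1/1864) = -437/9 + (33/25)*(-1/1864) = -437/9 - 33/46600 = -20364497/419400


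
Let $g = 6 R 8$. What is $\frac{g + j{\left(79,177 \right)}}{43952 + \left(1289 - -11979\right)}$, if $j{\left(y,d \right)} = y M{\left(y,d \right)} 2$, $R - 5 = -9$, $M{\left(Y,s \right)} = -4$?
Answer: $- \frac{206}{14305} \approx -0.014401$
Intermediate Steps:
$R = -4$ ($R = 5 - 9 = -4$)
$j{\left(y,d \right)} = - 8 y$ ($j{\left(y,d \right)} = y \left(-4\right) 2 = - 4 y 2 = - 8 y$)
$g = -192$ ($g = 6 \left(-4\right) 8 = \left(-24\right) 8 = -192$)
$\frac{g + j{\left(79,177 \right)}}{43952 + \left(1289 - -11979\right)} = \frac{-192 - 632}{43952 + \left(1289 - -11979\right)} = \frac{-192 - 632}{43952 + \left(1289 + 11979\right)} = - \frac{824}{43952 + 13268} = - \frac{824}{57220} = \left(-824\right) \frac{1}{57220} = - \frac{206}{14305}$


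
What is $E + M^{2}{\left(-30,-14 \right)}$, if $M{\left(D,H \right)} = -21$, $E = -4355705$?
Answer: $-4355264$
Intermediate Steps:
$E + M^{2}{\left(-30,-14 \right)} = -4355705 + \left(-21\right)^{2} = -4355705 + 441 = -4355264$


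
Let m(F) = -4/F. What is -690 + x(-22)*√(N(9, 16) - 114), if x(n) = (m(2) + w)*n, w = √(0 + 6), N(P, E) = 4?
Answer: -690 + 22*I*√110*(2 - √6) ≈ -690.0 - 103.71*I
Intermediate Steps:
w = √6 ≈ 2.4495
x(n) = n*(-2 + √6) (x(n) = (-4/2 + √6)*n = (-4*½ + √6)*n = (-2 + √6)*n = n*(-2 + √6))
-690 + x(-22)*√(N(9, 16) - 114) = -690 + (-22*(-2 + √6))*√(4 - 114) = -690 + (44 - 22*√6)*√(-110) = -690 + (44 - 22*√6)*(I*√110) = -690 + I*√110*(44 - 22*√6)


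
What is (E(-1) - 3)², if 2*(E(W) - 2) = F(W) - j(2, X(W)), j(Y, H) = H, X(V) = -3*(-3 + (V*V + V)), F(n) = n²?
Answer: 25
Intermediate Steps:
X(V) = 9 - 3*V - 3*V² (X(V) = -3*(-3 + (V² + V)) = -3*(-3 + (V + V²)) = -3*(-3 + V + V²) = 9 - 3*V - 3*V²)
E(W) = -5/2 + 2*W² + 3*W/2 (E(W) = 2 + (W² - (9 - 3*W - 3*W²))/2 = 2 + (W² + (-9 + 3*W + 3*W²))/2 = 2 + (-9 + 3*W + 4*W²)/2 = 2 + (-9/2 + 2*W² + 3*W/2) = -5/2 + 2*W² + 3*W/2)
(E(-1) - 3)² = ((-5/2 + 2*(-1)² + (3/2)*(-1)) - 3)² = ((-5/2 + 2*1 - 3/2) - 3)² = ((-5/2 + 2 - 3/2) - 3)² = (-2 - 3)² = (-5)² = 25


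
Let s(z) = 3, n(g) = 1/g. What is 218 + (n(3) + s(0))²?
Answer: 2062/9 ≈ 229.11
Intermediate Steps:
218 + (n(3) + s(0))² = 218 + (1/3 + 3)² = 218 + (⅓ + 3)² = 218 + (10/3)² = 218 + 100/9 = 2062/9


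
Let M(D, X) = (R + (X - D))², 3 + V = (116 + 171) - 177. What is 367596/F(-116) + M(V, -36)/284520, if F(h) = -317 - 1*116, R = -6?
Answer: -104578800887/123197160 ≈ -848.87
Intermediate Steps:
F(h) = -433 (F(h) = -317 - 116 = -433)
V = 107 (V = -3 + ((116 + 171) - 177) = -3 + (287 - 177) = -3 + 110 = 107)
M(D, X) = (-6 + X - D)² (M(D, X) = (-6 + (X - D))² = (-6 + X - D)²)
367596/F(-116) + M(V, -36)/284520 = 367596/(-433) + (6 + 107 - 1*(-36))²/284520 = 367596*(-1/433) + (6 + 107 + 36)²*(1/284520) = -367596/433 + 149²*(1/284520) = -367596/433 + 22201*(1/284520) = -367596/433 + 22201/284520 = -104578800887/123197160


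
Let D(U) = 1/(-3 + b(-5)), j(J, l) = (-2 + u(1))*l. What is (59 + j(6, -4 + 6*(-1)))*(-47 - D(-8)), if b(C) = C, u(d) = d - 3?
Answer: -37125/8 ≈ -4640.6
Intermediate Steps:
u(d) = -3 + d
j(J, l) = -4*l (j(J, l) = (-2 + (-3 + 1))*l = (-2 - 2)*l = -4*l)
D(U) = -⅛ (D(U) = 1/(-3 - 5) = 1/(-8) = -⅛)
(59 + j(6, -4 + 6*(-1)))*(-47 - D(-8)) = (59 - 4*(-4 + 6*(-1)))*(-47 - 1*(-⅛)) = (59 - 4*(-4 - 6))*(-47 + ⅛) = (59 - 4*(-10))*(-375/8) = (59 + 40)*(-375/8) = 99*(-375/8) = -37125/8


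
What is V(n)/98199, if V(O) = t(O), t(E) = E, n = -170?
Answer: -170/98199 ≈ -0.0017312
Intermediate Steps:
V(O) = O
V(n)/98199 = -170/98199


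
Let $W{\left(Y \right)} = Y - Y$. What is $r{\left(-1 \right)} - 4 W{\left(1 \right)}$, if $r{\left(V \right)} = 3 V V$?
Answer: $3$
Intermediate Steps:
$r{\left(V \right)} = 3 V^{2}$
$W{\left(Y \right)} = 0$
$r{\left(-1 \right)} - 4 W{\left(1 \right)} = 3 \left(-1\right)^{2} - 0 = 3 \cdot 1 + 0 = 3 + 0 = 3$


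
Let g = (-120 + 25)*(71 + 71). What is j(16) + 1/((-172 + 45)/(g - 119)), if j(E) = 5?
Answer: 14244/127 ≈ 112.16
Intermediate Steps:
g = -13490 (g = -95*142 = -13490)
j(16) + 1/((-172 + 45)/(g - 119)) = 5 + 1/((-172 + 45)/(-13490 - 119)) = 5 + 1/(-127/(-13609)) = 5 + 1/(-127*(-1/13609)) = 5 + 1/(127/13609) = 5 + 13609/127 = 14244/127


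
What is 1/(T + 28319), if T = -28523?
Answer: -1/204 ≈ -0.0049020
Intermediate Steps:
1/(T + 28319) = 1/(-28523 + 28319) = 1/(-204) = -1/204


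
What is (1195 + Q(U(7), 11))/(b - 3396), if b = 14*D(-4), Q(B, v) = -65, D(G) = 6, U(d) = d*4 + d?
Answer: -565/1656 ≈ -0.34118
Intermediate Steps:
U(d) = 5*d (U(d) = 4*d + d = 5*d)
b = 84 (b = 14*6 = 84)
(1195 + Q(U(7), 11))/(b - 3396) = (1195 - 65)/(84 - 3396) = 1130/(-3312) = 1130*(-1/3312) = -565/1656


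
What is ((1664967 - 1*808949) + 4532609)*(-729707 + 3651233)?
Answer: 15743013884802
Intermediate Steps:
((1664967 - 1*808949) + 4532609)*(-729707 + 3651233) = ((1664967 - 808949) + 4532609)*2921526 = (856018 + 4532609)*2921526 = 5388627*2921526 = 15743013884802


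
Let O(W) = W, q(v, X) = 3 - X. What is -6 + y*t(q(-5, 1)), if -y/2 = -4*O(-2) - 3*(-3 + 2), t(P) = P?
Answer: -50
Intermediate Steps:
y = -22 (y = -2*(-4*(-2) - 3*(-3 + 2)) = -2*(8 - 3*(-1)) = -2*(8 + 3) = -2*11 = -22)
-6 + y*t(q(-5, 1)) = -6 - 22*(3 - 1*1) = -6 - 22*(3 - 1) = -6 - 22*2 = -6 - 44 = -50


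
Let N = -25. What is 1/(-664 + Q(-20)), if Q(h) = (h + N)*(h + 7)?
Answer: -1/79 ≈ -0.012658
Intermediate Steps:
Q(h) = (-25 + h)*(7 + h) (Q(h) = (h - 25)*(h + 7) = (-25 + h)*(7 + h))
1/(-664 + Q(-20)) = 1/(-664 + (-175 + (-20)**2 - 18*(-20))) = 1/(-664 + (-175 + 400 + 360)) = 1/(-664 + 585) = 1/(-79) = -1/79*1 = -1/79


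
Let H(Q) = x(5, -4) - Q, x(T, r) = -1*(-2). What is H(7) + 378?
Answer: 373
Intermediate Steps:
x(T, r) = 2
H(Q) = 2 - Q
H(7) + 378 = (2 - 1*7) + 378 = (2 - 7) + 378 = -5 + 378 = 373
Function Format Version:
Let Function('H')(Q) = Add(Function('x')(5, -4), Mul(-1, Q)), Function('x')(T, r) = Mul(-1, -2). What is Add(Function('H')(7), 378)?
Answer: 373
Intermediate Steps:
Function('x')(T, r) = 2
Function('H')(Q) = Add(2, Mul(-1, Q))
Add(Function('H')(7), 378) = Add(Add(2, Mul(-1, 7)), 378) = Add(Add(2, -7), 378) = Add(-5, 378) = 373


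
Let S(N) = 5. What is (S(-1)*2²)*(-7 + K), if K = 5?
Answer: -40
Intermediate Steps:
(S(-1)*2²)*(-7 + K) = (5*2²)*(-7 + 5) = (5*4)*(-2) = 20*(-2) = -40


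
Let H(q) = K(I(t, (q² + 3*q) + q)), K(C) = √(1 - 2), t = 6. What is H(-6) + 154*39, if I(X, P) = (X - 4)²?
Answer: 6006 + I ≈ 6006.0 + 1.0*I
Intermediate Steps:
I(X, P) = (-4 + X)²
K(C) = I (K(C) = √(-1) = I)
H(q) = I
H(-6) + 154*39 = I + 154*39 = I + 6006 = 6006 + I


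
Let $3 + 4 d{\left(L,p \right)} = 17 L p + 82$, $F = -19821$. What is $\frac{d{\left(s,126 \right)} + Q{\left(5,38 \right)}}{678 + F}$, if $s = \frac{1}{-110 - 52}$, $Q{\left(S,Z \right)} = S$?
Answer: $- \frac{193}{172287} \approx -0.0011202$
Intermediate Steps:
$s = - \frac{1}{162}$ ($s = \frac{1}{-162} = - \frac{1}{162} \approx -0.0061728$)
$d{\left(L,p \right)} = \frac{79}{4} + \frac{17 L p}{4}$ ($d{\left(L,p \right)} = - \frac{3}{4} + \frac{17 L p + 82}{4} = - \frac{3}{4} + \frac{82 + 17 L p}{4} = - \frac{3}{4} + \left(\frac{41}{2} + \frac{17 L p}{4}\right) = \frac{79}{4} + \frac{17 L p}{4}$)
$\frac{d{\left(s,126 \right)} + Q{\left(5,38 \right)}}{678 + F} = \frac{\left(\frac{79}{4} + \frac{17}{4} \left(- \frac{1}{162}\right) 126\right) + 5}{678 - 19821} = \frac{\left(\frac{79}{4} - \frac{119}{36}\right) + 5}{-19143} = \left(\frac{148}{9} + 5\right) \left(- \frac{1}{19143}\right) = \frac{193}{9} \left(- \frac{1}{19143}\right) = - \frac{193}{172287}$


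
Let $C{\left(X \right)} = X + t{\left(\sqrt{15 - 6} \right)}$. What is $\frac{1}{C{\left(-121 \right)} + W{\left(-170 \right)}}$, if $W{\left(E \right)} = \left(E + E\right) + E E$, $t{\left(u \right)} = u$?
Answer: $\frac{1}{28442} \approx 3.5159 \cdot 10^{-5}$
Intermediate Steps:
$C{\left(X \right)} = 3 + X$ ($C{\left(X \right)} = X + \sqrt{15 - 6} = X + \sqrt{9} = X + 3 = 3 + X$)
$W{\left(E \right)} = E^{2} + 2 E$ ($W{\left(E \right)} = 2 E + E^{2} = E^{2} + 2 E$)
$\frac{1}{C{\left(-121 \right)} + W{\left(-170 \right)}} = \frac{1}{\left(3 - 121\right) - 170 \left(2 - 170\right)} = \frac{1}{-118 - -28560} = \frac{1}{-118 + 28560} = \frac{1}{28442}$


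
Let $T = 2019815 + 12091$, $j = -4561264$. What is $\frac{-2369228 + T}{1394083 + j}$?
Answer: $\frac{337322}{3167181} \approx 0.10651$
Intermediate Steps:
$T = 2031906$
$\frac{-2369228 + T}{1394083 + j} = \frac{-2369228 + 2031906}{1394083 - 4561264} = - \frac{337322}{-3167181} = \left(-337322\right) \left(- \frac{1}{3167181}\right) = \frac{337322}{3167181}$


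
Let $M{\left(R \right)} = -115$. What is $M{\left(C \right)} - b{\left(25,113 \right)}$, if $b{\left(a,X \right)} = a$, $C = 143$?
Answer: $-140$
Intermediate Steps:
$M{\left(C \right)} - b{\left(25,113 \right)} = -115 - 25 = -140$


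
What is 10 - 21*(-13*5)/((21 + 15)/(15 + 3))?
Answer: 1385/2 ≈ 692.50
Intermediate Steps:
10 - 21*(-13*5)/((21 + 15)/(15 + 3)) = 10 - (-1365)/(36/18) = 10 - (-1365)/(36*(1/18)) = 10 - (-1365)/2 = 10 - 21*(-65/2) = 10 + 1365/2 = 1385/2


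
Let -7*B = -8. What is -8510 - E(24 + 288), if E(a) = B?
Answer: -59578/7 ≈ -8511.1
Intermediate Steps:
B = 8/7 (B = -⅐*(-8) = 8/7 ≈ 1.1429)
E(a) = 8/7
-8510 - E(24 + 288) = -8510 - 1*8/7 = -8510 - 8/7 = -59578/7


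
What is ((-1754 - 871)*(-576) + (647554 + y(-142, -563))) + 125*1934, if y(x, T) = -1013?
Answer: 2400291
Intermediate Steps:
((-1754 - 871)*(-576) + (647554 + y(-142, -563))) + 125*1934 = ((-1754 - 871)*(-576) + (647554 - 1013)) + 125*1934 = (-2625*(-576) + 646541) + 241750 = (1512000 + 646541) + 241750 = 2158541 + 241750 = 2400291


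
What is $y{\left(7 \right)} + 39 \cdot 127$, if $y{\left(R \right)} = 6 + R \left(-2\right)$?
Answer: $4945$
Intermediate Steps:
$y{\left(R \right)} = 6 - 2 R$
$y{\left(7 \right)} + 39 \cdot 127 = \left(6 - 14\right) + 39 \cdot 127 = \left(6 - 14\right) + 4953 = -8 + 4953 = 4945$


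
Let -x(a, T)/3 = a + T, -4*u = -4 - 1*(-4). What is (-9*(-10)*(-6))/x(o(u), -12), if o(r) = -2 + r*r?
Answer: -90/7 ≈ -12.857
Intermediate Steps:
u = 0 (u = -(-4 - 1*(-4))/4 = -(-4 + 4)/4 = -1/4*0 = 0)
o(r) = -2 + r**2
x(a, T) = -3*T - 3*a (x(a, T) = -3*(a + T) = -3*(T + a) = -3*T - 3*a)
(-9*(-10)*(-6))/x(o(u), -12) = (-9*(-10)*(-6))/(-3*(-12) - 3*(-2 + 0**2)) = (90*(-6))/(36 - 3*(-2 + 0)) = -540/(36 - 3*(-2)) = -540/(36 + 6) = -540/42 = -540*1/42 = -90/7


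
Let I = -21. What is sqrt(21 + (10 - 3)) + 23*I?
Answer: -483 + 2*sqrt(7) ≈ -477.71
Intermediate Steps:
sqrt(21 + (10 - 3)) + 23*I = sqrt(21 + (10 - 3)) + 23*(-21) = sqrt(21 + 7) - 483 = sqrt(28) - 483 = 2*sqrt(7) - 483 = -483 + 2*sqrt(7)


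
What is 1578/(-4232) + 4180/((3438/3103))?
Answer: 13721475029/3637404 ≈ 3772.3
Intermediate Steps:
1578/(-4232) + 4180/((3438/3103)) = 1578*(-1/4232) + 4180/((3438*(1/3103))) = -789/2116 + 4180/(3438/3103) = -789/2116 + 4180*(3103/3438) = -789/2116 + 6485270/1719 = 13721475029/3637404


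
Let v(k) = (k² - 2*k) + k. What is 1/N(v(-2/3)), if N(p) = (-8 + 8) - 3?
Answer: -⅓ ≈ -0.33333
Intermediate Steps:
v(k) = k² - k
N(p) = -3 (N(p) = 0 - 3 = -3)
1/N(v(-2/3)) = 1/(-3) = -⅓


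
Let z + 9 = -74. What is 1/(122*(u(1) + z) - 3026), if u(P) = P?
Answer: -1/13030 ≈ -7.6746e-5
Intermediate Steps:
z = -83 (z = -9 - 74 = -83)
1/(122*(u(1) + z) - 3026) = 1/(122*(1 - 83) - 3026) = 1/(122*(-82) - 3026) = 1/(-10004 - 3026) = 1/(-13030) = -1/13030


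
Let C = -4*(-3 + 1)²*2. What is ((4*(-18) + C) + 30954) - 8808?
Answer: 22042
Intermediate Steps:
C = -32 (C = -4*(-2)²*2 = -4*4*2 = -16*2 = -32)
((4*(-18) + C) + 30954) - 8808 = ((4*(-18) - 32) + 30954) - 8808 = ((-72 - 32) + 30954) - 8808 = (-104 + 30954) - 8808 = 30850 - 8808 = 22042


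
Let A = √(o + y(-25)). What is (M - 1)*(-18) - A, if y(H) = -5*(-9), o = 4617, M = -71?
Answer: 1296 - 3*√518 ≈ 1227.7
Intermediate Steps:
y(H) = 45
A = 3*√518 (A = √(4617 + 45) = √4662 = 3*√518 ≈ 68.279)
(M - 1)*(-18) - A = (-71 - 1)*(-18) - 3*√518 = -72*(-18) - 3*√518 = 1296 - 3*√518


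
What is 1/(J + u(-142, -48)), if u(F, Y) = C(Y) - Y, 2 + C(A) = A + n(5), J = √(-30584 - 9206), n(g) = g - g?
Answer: -1/19897 - I*√39790/39794 ≈ -5.0259e-5 - 0.0050127*I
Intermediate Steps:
n(g) = 0
J = I*√39790 (J = √(-39790) = I*√39790 ≈ 199.47*I)
C(A) = -2 + A (C(A) = -2 + (A + 0) = -2 + A)
u(F, Y) = -2 (u(F, Y) = (-2 + Y) - Y = -2)
1/(J + u(-142, -48)) = 1/(I*√39790 - 2) = 1/(-2 + I*√39790)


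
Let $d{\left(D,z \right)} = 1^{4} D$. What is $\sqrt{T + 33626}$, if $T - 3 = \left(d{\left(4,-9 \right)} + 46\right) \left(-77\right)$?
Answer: $\sqrt{29779} \approx 172.57$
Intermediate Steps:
$d{\left(D,z \right)} = D$ ($d{\left(D,z \right)} = 1 D = D$)
$T = -3847$ ($T = 3 + \left(4 + 46\right) \left(-77\right) = 3 + 50 \left(-77\right) = 3 - 3850 = -3847$)
$\sqrt{T + 33626} = \sqrt{-3847 + 33626} = \sqrt{29779}$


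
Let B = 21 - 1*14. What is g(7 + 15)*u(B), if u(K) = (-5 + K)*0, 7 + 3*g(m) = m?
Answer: 0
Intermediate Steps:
g(m) = -7/3 + m/3
B = 7 (B = 21 - 14 = 7)
u(K) = 0
g(7 + 15)*u(B) = (-7/3 + (7 + 15)/3)*0 = (-7/3 + (⅓)*22)*0 = (-7/3 + 22/3)*0 = 5*0 = 0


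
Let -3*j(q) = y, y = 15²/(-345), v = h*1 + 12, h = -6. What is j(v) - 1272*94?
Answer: -2750059/23 ≈ -1.1957e+5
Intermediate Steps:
v = 6 (v = -6*1 + 12 = -6 + 12 = 6)
y = -15/23 (y = 225*(-1/345) = -15/23 ≈ -0.65217)
j(q) = 5/23 (j(q) = -⅓*(-15/23) = 5/23)
j(v) - 1272*94 = 5/23 - 1272*94 = 5/23 - 119568 = -2750059/23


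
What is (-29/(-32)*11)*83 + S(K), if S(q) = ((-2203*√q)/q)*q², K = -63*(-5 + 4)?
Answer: 26477/32 - 416367*√7 ≈ -1.1008e+6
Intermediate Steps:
K = 63 (K = -63*(-1) = -9*(-7) = 63)
S(q) = -2203*q^(3/2) (S(q) = (-2203/√q)*q² = -2203*q^(3/2))
(-29/(-32)*11)*83 + S(K) = (-29/(-32)*11)*83 - 416367*√7 = (-29*(-1/32)*11)*83 - 416367*√7 = ((29/32)*11)*83 - 416367*√7 = (319/32)*83 - 416367*√7 = 26477/32 - 416367*√7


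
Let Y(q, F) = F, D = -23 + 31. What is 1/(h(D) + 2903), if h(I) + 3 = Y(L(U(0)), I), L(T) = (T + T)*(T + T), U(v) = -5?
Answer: 1/2908 ≈ 0.00034388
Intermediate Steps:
D = 8
L(T) = 4*T**2 (L(T) = (2*T)*(2*T) = 4*T**2)
h(I) = -3 + I
1/(h(D) + 2903) = 1/((-3 + 8) + 2903) = 1/(5 + 2903) = 1/2908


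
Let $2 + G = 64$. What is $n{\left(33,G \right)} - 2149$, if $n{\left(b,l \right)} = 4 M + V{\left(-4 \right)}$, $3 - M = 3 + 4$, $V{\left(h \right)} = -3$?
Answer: $-2168$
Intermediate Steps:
$G = 62$ ($G = -2 + 64 = 62$)
$M = -4$ ($M = 3 - \left(3 + 4\right) = 3 - 7 = -4$)
$n{\left(b,l \right)} = -19$ ($n{\left(b,l \right)} = 4 \left(-4\right) - 3 = -16 - 3 = -19$)
$n{\left(33,G \right)} - 2149 = -19 - 2149 = -2168$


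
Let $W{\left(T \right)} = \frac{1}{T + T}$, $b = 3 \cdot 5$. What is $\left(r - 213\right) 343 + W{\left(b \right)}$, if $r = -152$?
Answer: $- \frac{3755849}{30} \approx -1.252 \cdot 10^{5}$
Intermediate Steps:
$b = 15$
$W{\left(T \right)} = \frac{1}{2 T}$
$\left(r - 213\right) 343 + W{\left(b \right)} = \left(-152 - 213\right) 343 + \frac{1}{2 \cdot 15} = \left(-152 - 213\right) 343 + \frac{1}{2} \cdot \frac{1}{15} = \left(-365\right) 343 + \frac{1}{30} = -125195 + \frac{1}{30} = - \frac{3755849}{30}$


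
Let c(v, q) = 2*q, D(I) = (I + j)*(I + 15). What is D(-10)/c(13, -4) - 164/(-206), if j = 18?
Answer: -433/103 ≈ -4.2039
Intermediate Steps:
D(I) = (15 + I)*(18 + I) (D(I) = (I + 18)*(I + 15) = (18 + I)*(15 + I) = (15 + I)*(18 + I))
D(-10)/c(13, -4) - 164/(-206) = (270 + (-10)² + 33*(-10))/((2*(-4))) - 164/(-206) = (270 + 100 - 330)/(-8) - 164*(-1/206) = 40*(-⅛) + 82/103 = -5 + 82/103 = -433/103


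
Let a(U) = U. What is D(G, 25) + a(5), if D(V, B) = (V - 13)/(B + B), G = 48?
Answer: 57/10 ≈ 5.7000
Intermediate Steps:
D(V, B) = (-13 + V)/(2*B) (D(V, B) = (-13 + V)/((2*B)) = (-13 + V)*(1/(2*B)) = (-13 + V)/(2*B))
D(G, 25) + a(5) = (½)*(-13 + 48)/25 + 5 = (½)*(1/25)*35 + 5 = 7/10 + 5 = 57/10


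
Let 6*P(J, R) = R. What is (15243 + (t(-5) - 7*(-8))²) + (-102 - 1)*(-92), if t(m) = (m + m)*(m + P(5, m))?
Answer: 340120/9 ≈ 37791.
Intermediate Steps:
P(J, R) = R/6
t(m) = 7*m²/3 (t(m) = (m + m)*(m + m/6) = (2*m)*(7*m/6) = 7*m²/3)
(15243 + (t(-5) - 7*(-8))²) + (-102 - 1)*(-92) = (15243 + ((7/3)*(-5)² - 7*(-8))²) + (-102 - 1)*(-92) = (15243 + ((7/3)*25 + 56)²) - 103*(-92) = (15243 + (175/3 + 56)²) + 9476 = (15243 + (343/3)²) + 9476 = (15243 + 117649/9) + 9476 = 254836/9 + 9476 = 340120/9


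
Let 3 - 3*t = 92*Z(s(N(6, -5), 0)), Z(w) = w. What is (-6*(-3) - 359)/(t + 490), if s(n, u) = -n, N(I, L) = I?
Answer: -341/675 ≈ -0.50519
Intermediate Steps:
t = 185 (t = 1 - 92*(-1*6)/3 = 1 - 92*(-6)/3 = 1 - ⅓*(-552) = 1 + 184 = 185)
(-6*(-3) - 359)/(t + 490) = (-6*(-3) - 359)/(185 + 490) = (18 - 359)/675 = -341*1/675 = -341/675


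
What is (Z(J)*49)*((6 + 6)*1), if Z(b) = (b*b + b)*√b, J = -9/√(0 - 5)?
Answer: 15876*5^(¼)*I^(3/2)*(5 + 9*I*√5)/25 ≈ -16871.0 - 10156.0*I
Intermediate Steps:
J = 9*I*√5/5 (J = -9*(-I*√5/5) = -(-9)*I*√5/5 = 9*I*√5/5 ≈ 4.0249*I)
Z(b) = √b*(b + b²) (Z(b) = (b² + b)*√b = (b + b²)*√b = √b*(b + b²))
(Z(J)*49)*((6 + 6)*1) = (((9*I*√5/5)^(3/2)*(1 + 9*I*√5/5))*49)*((6 + 6)*1) = (((27*5^(¼)*I^(3/2)/5)*(1 + 9*I*√5/5))*49)*(12*1) = ((27*5^(¼)*I^(3/2)*(1 + 9*I*√5/5)/5)*49)*12 = (1323*5^(¼)*I^(3/2)*(1 + 9*I*√5/5)/5)*12 = 15876*5^(¼)*I^(3/2)*(1 + 9*I*√5/5)/5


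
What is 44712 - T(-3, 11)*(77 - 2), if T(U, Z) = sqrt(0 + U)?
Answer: 44712 - 75*I*sqrt(3) ≈ 44712.0 - 129.9*I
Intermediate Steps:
T(U, Z) = sqrt(U)
44712 - T(-3, 11)*(77 - 2) = 44712 - sqrt(-3)*(77 - 2) = 44712 - I*sqrt(3)*75 = 44712 - 75*I*sqrt(3)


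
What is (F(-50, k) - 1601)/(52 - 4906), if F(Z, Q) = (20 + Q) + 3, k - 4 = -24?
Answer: 799/2427 ≈ 0.32921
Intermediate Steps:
k = -20 (k = 4 - 24 = -20)
F(Z, Q) = 23 + Q
(F(-50, k) - 1601)/(52 - 4906) = ((23 - 20) - 1601)/(52 - 4906) = (3 - 1601)/(-4854) = -1598*(-1/4854) = 799/2427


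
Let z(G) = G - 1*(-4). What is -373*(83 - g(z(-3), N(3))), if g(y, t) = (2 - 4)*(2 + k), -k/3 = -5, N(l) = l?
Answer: -43641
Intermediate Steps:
z(G) = 4 + G (z(G) = G + 4 = 4 + G)
k = 15 (k = -3*(-5) = 15)
g(y, t) = -34 (g(y, t) = (2 - 4)*(2 + 15) = -2*17 = -34)
-373*(83 - g(z(-3), N(3))) = -373*(83 - 1*(-34)) = -373*(83 + 34) = -373*117 = -43641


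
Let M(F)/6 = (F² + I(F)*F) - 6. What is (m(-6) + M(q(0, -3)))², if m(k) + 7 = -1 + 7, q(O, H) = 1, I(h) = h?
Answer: 625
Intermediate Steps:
m(k) = -1 (m(k) = -7 + (-1 + 7) = -7 + 6 = -1)
M(F) = -36 + 12*F² (M(F) = 6*((F² + F*F) - 6) = 6*((F² + F²) - 6) = 6*(2*F² - 6) = 6*(-6 + 2*F²) = -36 + 12*F²)
(m(-6) + M(q(0, -3)))² = (-1 + (-36 + 12*1²))² = (-1 + (-36 + 12*1))² = (-1 + (-36 + 12))² = (-1 - 24)² = (-25)² = 625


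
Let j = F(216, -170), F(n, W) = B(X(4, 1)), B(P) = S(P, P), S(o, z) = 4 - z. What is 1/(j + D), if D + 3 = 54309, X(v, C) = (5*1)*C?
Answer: 1/54305 ≈ 1.8415e-5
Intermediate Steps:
X(v, C) = 5*C
D = 54306 (D = -3 + 54309 = 54306)
B(P) = 4 - P
F(n, W) = -1 (F(n, W) = 4 - 5 = -1)
j = -1
1/(j + D) = 1/(-1 + 54306) = 1/54305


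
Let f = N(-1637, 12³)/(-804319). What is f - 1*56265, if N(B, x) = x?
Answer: -45255010263/804319 ≈ -56265.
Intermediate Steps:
f = -1728/804319 (f = 12³/(-804319) = 1728*(-1/804319) = -1728/804319 ≈ -0.0021484)
f - 1*56265 = -1728/804319 - 1*56265 = -1728/804319 - 56265 = -45255010263/804319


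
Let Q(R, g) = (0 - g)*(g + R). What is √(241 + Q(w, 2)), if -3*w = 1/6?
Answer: √2134/3 ≈ 15.398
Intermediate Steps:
w = -1/18 (w = -1/(3*6) = -⅓*⅙ = -1/18 ≈ -0.055556)
Q(R, g) = -g*(R + g) (Q(R, g) = (-g)*(R + g) = -g*(R + g))
√(241 + Q(w, 2)) = √(241 - 1*2*(-1/18 + 2)) = √(241 - 1*2*35/18) = √(241 - 35/9) = √(2134/9) = √2134/3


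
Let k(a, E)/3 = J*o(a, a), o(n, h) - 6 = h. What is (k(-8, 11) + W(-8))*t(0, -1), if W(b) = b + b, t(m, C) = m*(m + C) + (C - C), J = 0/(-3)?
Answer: 0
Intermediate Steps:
o(n, h) = 6 + h
J = 0 (J = 0*(-1/3) = 0)
t(m, C) = m*(C + m) (t(m, C) = m*(C + m) + 0 = m*(C + m))
k(a, E) = 0 (k(a, E) = 3*(0*(6 + a)) = 3*0 = 0)
W(b) = 2*b
(k(-8, 11) + W(-8))*t(0, -1) = (0 + 2*(-8))*(0*(-1 + 0)) = (0 - 16)*(0*(-1)) = -16*0 = 0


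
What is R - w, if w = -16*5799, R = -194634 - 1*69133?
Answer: -170983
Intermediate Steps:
R = -263767 (R = -194634 - 69133 = -263767)
w = -92784
R - w = -263767 - 1*(-92784) = -263767 + 92784 = -170983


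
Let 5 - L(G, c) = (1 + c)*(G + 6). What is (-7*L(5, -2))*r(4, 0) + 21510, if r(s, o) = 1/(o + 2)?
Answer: 21454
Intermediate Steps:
r(s, o) = 1/(2 + o)
L(G, c) = 5 - (1 + c)*(6 + G) (L(G, c) = 5 - (1 + c)*(G + 6) = 5 - (1 + c)*(6 + G))
(-7*L(5, -2))*r(4, 0) + 21510 = (-7*(-1 - 1*5 - 6*(-2) - 1*5*(-2)))/(2 + 0) + 21510 = -7*(-1 - 5 + 12 + 10)/2 + 21510 = -7*16*(½) + 21510 = -112*½ + 21510 = -56 + 21510 = 21454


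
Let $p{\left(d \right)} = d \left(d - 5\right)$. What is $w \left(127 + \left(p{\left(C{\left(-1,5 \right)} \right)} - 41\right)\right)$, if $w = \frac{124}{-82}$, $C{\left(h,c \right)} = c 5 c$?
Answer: $- \frac{935332}{41} \approx -22813.0$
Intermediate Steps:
$C{\left(h,c \right)} = 5 c^{2}$ ($C{\left(h,c \right)} = 5 c c = 5 c^{2}$)
$p{\left(d \right)} = d \left(-5 + d\right)$
$w = - \frac{62}{41}$ ($w = 124 \left(- \frac{1}{82}\right) = - \frac{62}{41} \approx -1.5122$)
$w \left(127 + \left(p{\left(C{\left(-1,5 \right)} \right)} - 41\right)\right) = - \frac{62 \left(127 - \left(41 - 5 \cdot 5^{2} \left(-5 + 5 \cdot 5^{2}\right)\right)\right)}{41} = - \frac{62 \left(127 - \left(41 - 5 \cdot 25 \left(-5 + 5 \cdot 25\right)\right)\right)}{41} = - \frac{62 \left(127 - \left(41 - 125 \left(-5 + 125\right)\right)\right)}{41} = - \frac{62 \left(127 + \left(125 \cdot 120 - 41\right)\right)}{41} = - \frac{62 \left(127 + \left(15000 - 41\right)\right)}{41} = - \frac{62 \left(127 + 14959\right)}{41} = \left(- \frac{62}{41}\right) 15086 = - \frac{935332}{41}$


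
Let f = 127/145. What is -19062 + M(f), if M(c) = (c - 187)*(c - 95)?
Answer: -32446326/21025 ≈ -1543.2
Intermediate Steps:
f = 127/145 (f = 127*(1/145) = 127/145 ≈ 0.87586)
M(c) = (-187 + c)*(-95 + c)
-19062 + M(f) = -19062 + (17765 + (127/145)**2 - 282*127/145) = -19062 + (17765 + 16129/21025 - 35814/145) = -19062 + 368332224/21025 = -32446326/21025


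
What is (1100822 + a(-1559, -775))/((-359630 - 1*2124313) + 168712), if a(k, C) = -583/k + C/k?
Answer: -1716182856/3609445129 ≈ -0.47547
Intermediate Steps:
(1100822 + a(-1559, -775))/((-359630 - 1*2124313) + 168712) = (1100822 + (-583 - 775)/(-1559))/((-359630 - 1*2124313) + 168712) = (1100822 - 1/1559*(-1358))/((-359630 - 2124313) + 168712) = (1100822 + 1358/1559)/(-2483943 + 168712) = (1716182856/1559)/(-2315231) = (1716182856/1559)*(-1/2315231) = -1716182856/3609445129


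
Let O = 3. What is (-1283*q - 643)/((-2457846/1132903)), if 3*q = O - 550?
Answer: -396443544208/3686769 ≈ -1.0753e+5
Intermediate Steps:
q = -547/3 (q = (3 - 550)/3 = (⅓)*(-547) = -547/3 ≈ -182.33)
(-1283*q - 643)/((-2457846/1132903)) = (-1283*(-547/3) - 643)/((-2457846/1132903)) = (701801/3 - 643)/((-2457846*1/1132903)) = 699872/(3*(-2457846/1132903)) = (699872/3)*(-1132903/2457846) = -396443544208/3686769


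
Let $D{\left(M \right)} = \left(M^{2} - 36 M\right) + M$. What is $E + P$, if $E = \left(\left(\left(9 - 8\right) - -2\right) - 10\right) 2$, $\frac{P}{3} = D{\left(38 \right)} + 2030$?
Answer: $6418$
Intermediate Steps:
$D{\left(M \right)} = M^{2} - 35 M$
$P = 6432$ ($P = 3 \left(38 \left(-35 + 38\right) + 2030\right) = 3 \left(38 \cdot 3 + 2030\right) = 3 \left(114 + 2030\right) = 3 \cdot 2144 = 6432$)
$E = -14$ ($E = \left(\left(\left(9 - 8\right) + 2\right) - 10\right) 2 = \left(\left(1 + 2\right) - 10\right) 2 = \left(3 - 10\right) 2 = \left(-7\right) 2 = -14$)
$E + P = -14 + 6432 = 6418$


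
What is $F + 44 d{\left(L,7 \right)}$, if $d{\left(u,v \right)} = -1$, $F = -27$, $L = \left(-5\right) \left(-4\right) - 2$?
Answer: $-71$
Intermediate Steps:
$L = 18$ ($L = 20 - 2 = 18$)
$F + 44 d{\left(L,7 \right)} = -27 + 44 \left(-1\right) = -27 - 44 = -71$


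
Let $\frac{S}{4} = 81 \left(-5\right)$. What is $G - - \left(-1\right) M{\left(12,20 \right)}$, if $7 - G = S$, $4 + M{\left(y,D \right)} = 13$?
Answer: $1618$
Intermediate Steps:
$M{\left(y,D \right)} = 9$ ($M{\left(y,D \right)} = -4 + 13 = 9$)
$S = -1620$ ($S = 4 \cdot 81 \left(-5\right) = 4 \left(-405\right) = -1620$)
$G = 1627$ ($G = 7 - -1620 = 7 + 1620 = 1627$)
$G - - \left(-1\right) M{\left(12,20 \right)} = 1627 - - \left(-1\right) 9 = 1627 - \left(-1\right) \left(-9\right) = 1627 - 9 = 1618$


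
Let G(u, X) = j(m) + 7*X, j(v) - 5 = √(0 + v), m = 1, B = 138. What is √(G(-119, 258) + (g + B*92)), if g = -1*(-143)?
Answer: 7*√299 ≈ 121.04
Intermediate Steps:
j(v) = 5 + √v (j(v) = 5 + √(0 + v) = 5 + √v)
g = 143
G(u, X) = 6 + 7*X (G(u, X) = (5 + √1) + 7*X = (5 + 1) + 7*X = 6 + 7*X)
√(G(-119, 258) + (g + B*92)) = √((6 + 7*258) + (143 + 138*92)) = √((6 + 1806) + (143 + 12696)) = √(1812 + 12839) = √14651 = 7*√299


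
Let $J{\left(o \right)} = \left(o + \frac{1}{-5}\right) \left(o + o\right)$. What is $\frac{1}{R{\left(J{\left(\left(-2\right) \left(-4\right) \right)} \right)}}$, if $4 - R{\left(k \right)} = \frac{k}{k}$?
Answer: $\frac{1}{3} \approx 0.33333$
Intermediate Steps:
$J{\left(o \right)} = 2 o \left(- \frac{1}{5} + o\right)$ ($J{\left(o \right)} = \left(o - \frac{1}{5}\right) 2 o = \left(- \frac{1}{5} + o\right) 2 o = 2 o \left(- \frac{1}{5} + o\right)$)
$R{\left(k \right)} = 3$ ($R{\left(k \right)} = 4 - \frac{k}{k} = 4 - 1 = 3$)
$\frac{1}{R{\left(J{\left(\left(-2\right) \left(-4\right) \right)} \right)}} = \frac{1}{3}$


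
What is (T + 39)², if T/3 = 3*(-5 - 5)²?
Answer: 881721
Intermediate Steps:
T = 900 (T = 3*(3*(-5 - 5)²) = 3*(3*(-10)²) = 3*(3*100) = 3*300 = 900)
(T + 39)² = (900 + 39)² = 939² = 881721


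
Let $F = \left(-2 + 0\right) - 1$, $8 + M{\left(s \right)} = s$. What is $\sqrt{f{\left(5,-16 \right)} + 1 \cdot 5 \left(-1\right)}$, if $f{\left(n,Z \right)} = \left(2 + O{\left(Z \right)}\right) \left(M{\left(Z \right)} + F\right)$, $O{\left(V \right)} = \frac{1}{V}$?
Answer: $\frac{i \sqrt{917}}{4} \approx 7.5705 i$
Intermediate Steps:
$M{\left(s \right)} = -8 + s$
$F = -3$ ($F = -2 - 1 = -3$)
$f{\left(n,Z \right)} = \left(-11 + Z\right) \left(2 + \frac{1}{Z}\right)$ ($f{\left(n,Z \right)} = \left(2 + \frac{1}{Z}\right) \left(\left(-8 + Z\right) - 3\right) = \left(2 + \frac{1}{Z}\right) \left(-11 + Z\right) = \left(-11 + Z\right) \left(2 + \frac{1}{Z}\right)$)
$\sqrt{f{\left(5,-16 \right)} + 1 \cdot 5 \left(-1\right)} = \sqrt{\left(-21 - \frac{11}{-16} + 2 \left(-16\right)\right) + 1 \cdot 5 \left(-1\right)} = \sqrt{\left(-21 - - \frac{11}{16} - 32\right) + 5 \left(-1\right)} = \sqrt{\left(-21 + \frac{11}{16} - 32\right) - 5} = \sqrt{- \frac{837}{16} - 5} = \sqrt{- \frac{917}{16}} = \frac{i \sqrt{917}}{4}$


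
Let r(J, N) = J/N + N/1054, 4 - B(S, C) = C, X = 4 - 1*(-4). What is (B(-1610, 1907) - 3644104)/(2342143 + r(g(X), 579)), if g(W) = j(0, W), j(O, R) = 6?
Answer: -741678035954/476443527201 ≈ -1.5567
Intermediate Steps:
X = 8 (X = 4 + 4 = 8)
B(S, C) = 4 - C
g(W) = 6
r(J, N) = N/1054 + J/N (r(J, N) = J/N + N*(1/1054) = J/N + N/1054 = N/1054 + J/N)
(B(-1610, 1907) - 3644104)/(2342143 + r(g(X), 579)) = ((4 - 1*1907) - 3644104)/(2342143 + ((1/1054)*579 + 6/579)) = ((4 - 1907) - 3644104)/(2342143 + (579/1054 + 6*(1/579))) = (-1903 - 3644104)/(2342143 + (579/1054 + 2/193)) = -3646007/(2342143 + 113855/203422) = -3646007/476443527201/203422 = -3646007*203422/476443527201 = -741678035954/476443527201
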